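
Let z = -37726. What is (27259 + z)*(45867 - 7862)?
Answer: -397798335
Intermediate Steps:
(27259 + z)*(45867 - 7862) = (27259 - 37726)*(45867 - 7862) = -10467*38005 = -397798335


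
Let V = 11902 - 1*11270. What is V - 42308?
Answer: -41676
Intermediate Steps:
V = 632 (V = 11902 - 11270 = 632)
V - 42308 = 632 - 42308 = -41676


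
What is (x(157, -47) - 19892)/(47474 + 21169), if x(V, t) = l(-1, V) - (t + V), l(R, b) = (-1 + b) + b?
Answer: -6563/22881 ≈ -0.28683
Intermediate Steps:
l(R, b) = -1 + 2*b
x(V, t) = -1 + V - t (x(V, t) = (-1 + 2*V) - (t + V) = (-1 + 2*V) - (V + t) = (-1 + 2*V) + (-V - t) = -1 + V - t)
(x(157, -47) - 19892)/(47474 + 21169) = ((-1 + 157 - 1*(-47)) - 19892)/(47474 + 21169) = ((-1 + 157 + 47) - 19892)/68643 = (203 - 19892)*(1/68643) = -19689*1/68643 = -6563/22881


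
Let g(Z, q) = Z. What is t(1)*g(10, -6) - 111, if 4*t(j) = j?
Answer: -217/2 ≈ -108.50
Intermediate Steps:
t(j) = j/4
t(1)*g(10, -6) - 111 = ((1/4)*1)*10 - 111 = (1/4)*10 - 111 = 5/2 - 111 = -217/2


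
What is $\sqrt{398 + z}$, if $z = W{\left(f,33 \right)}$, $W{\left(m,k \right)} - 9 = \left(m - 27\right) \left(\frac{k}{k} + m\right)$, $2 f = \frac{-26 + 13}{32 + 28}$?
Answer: $\frac{\sqrt{5512729}}{120} \approx 19.566$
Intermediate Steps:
$f = - \frac{13}{120}$ ($f = \frac{\left(-26 + 13\right) \frac{1}{32 + 28}}{2} = \frac{\left(-13\right) \frac{1}{60}}{2} = \frac{1}{2} \left(- \frac{13}{60}\right) = - \frac{13}{120} \approx -0.10833$)
$W{\left(m,k \right)} = 9 + \left(1 + m\right) \left(-27 + m\right)$ ($W{\left(m,k \right)} = 9 + \left(m - 27\right) \left(\frac{k}{k} + m\right) = 9 + \left(-27 + m\right) \left(1 + m\right) = 9 + \left(1 + m\right) \left(-27 + m\right)$)
$z = - \frac{218471}{14400}$ ($z = -18 + \left(- \frac{13}{120}\right)^{2} - - \frac{169}{60} = -18 + \frac{169}{14400} + \frac{169}{60} = - \frac{218471}{14400} \approx -15.172$)
$\sqrt{398 + z} = \sqrt{398 - \frac{218471}{14400}} = \sqrt{\frac{5512729}{14400}} = \frac{\sqrt{5512729}}{120}$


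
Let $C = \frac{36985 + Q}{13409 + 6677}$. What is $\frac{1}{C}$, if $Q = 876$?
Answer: $\frac{20086}{37861} \approx 0.53052$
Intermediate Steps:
$C = \frac{37861}{20086}$ ($C = \frac{36985 + 876}{13409 + 6677} = \frac{37861}{20086} \approx 1.8849$)
$\frac{1}{C} = \frac{1}{\frac{37861}{20086}} = \frac{20086}{37861}$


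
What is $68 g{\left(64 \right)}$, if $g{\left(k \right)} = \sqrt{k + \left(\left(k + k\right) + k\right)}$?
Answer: $1088$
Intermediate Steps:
$g{\left(k \right)} = 2 \sqrt{k}$ ($g{\left(k \right)} = \sqrt{k + \left(2 k + k\right)} = \sqrt{k + 3 k} = \sqrt{4 k} = 2 \sqrt{k}$)
$68 g{\left(64 \right)} = 68 \cdot 2 \sqrt{64} = 68 \cdot 2 \cdot 8 = 68 \cdot 16 = 1088$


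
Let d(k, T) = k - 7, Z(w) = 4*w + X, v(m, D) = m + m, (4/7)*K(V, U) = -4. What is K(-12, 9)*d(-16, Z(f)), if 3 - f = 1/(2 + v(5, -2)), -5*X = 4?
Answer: 161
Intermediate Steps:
X = -⅘ (X = -⅕*4 = -⅘ ≈ -0.80000)
K(V, U) = -7 (K(V, U) = (7/4)*(-4) = -7)
v(m, D) = 2*m
f = 35/12 (f = 3 - 1/(2 + 2*5) = 3 - 1/(2 + 10) = 3 - 1/12 = 35/12 ≈ 2.9167)
Z(w) = -⅘ + 4*w (Z(w) = 4*w - ⅘ = -⅘ + 4*w)
d(k, T) = -7 + k
K(-12, 9)*d(-16, Z(f)) = -7*(-7 - 16) = -7*(-23) = 161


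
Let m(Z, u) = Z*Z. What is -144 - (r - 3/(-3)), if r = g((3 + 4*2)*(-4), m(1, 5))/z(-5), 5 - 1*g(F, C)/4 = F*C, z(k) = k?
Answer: -529/5 ≈ -105.80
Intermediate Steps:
m(Z, u) = Z²
g(F, C) = 20 - 4*C*F (g(F, C) = 20 - 4*F*C = 20 - 4*C*F)
r = -196/5 (r = (20 - 4*1²*(3 + 4*2)*(-4))/(-5) = (20 - 4*1*(3 + 8)*(-4))*(-⅕) = (20 - 4*1*11*(-4))*(-⅕) = (20 - 4*1*(-44))*(-⅕) = (20 + 176)*(-⅕) = 196*(-⅕) = -196/5 ≈ -39.200)
-144 - (r - 3/(-3)) = -144 - (-196/5 - 3/(-3)) = -144 - (-196/5 - 3*(-⅓)) = -144 - (-196/5 + 1) = -144 - (-191)/5 = -144 - 1*(-191/5) = -144 + 191/5 = -529/5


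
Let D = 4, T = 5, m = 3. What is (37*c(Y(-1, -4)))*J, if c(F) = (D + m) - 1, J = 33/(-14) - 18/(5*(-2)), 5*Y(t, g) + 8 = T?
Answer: -4329/35 ≈ -123.69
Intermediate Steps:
Y(t, g) = -3/5 (Y(t, g) = -8/5 + (1/5)*5 = -8/5 + 1 = -3/5)
J = -39/70 (J = 33*(-1/14) - 18/(-10) = -33/14 - 18*(-1/10) = -33/14 + 9/5 = -39/70 ≈ -0.55714)
c(F) = 6 (c(F) = (4 + 3) - 1 = 7 - 1 = 6)
(37*c(Y(-1, -4)))*J = (37*6)*(-39/70) = 222*(-39/70) = -4329/35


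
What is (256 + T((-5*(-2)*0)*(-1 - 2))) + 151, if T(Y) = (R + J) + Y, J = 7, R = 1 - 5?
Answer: 410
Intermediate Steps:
R = -4
T(Y) = 3 + Y (T(Y) = (-4 + 7) + Y = 3 + Y)
(256 + T((-5*(-2)*0)*(-1 - 2))) + 151 = (256 + (3 + (-5*(-2)*0)*(-1 - 2))) + 151 = (256 + (3 + (10*0)*(-3))) + 151 = (256 + (3 + 0*(-3))) + 151 = (256 + (3 + 0)) + 151 = (256 + 3) + 151 = 259 + 151 = 410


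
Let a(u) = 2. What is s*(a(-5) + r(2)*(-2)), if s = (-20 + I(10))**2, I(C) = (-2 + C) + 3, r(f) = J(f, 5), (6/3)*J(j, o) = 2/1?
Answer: 0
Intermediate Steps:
J(j, o) = 1 (J(j, o) = (2/1)/2 = (2*1)/2 = (1/2)*2 = 1)
r(f) = 1
I(C) = 1 + C
s = 81 (s = (-20 + (1 + 10))**2 = (-20 + 11)**2 = (-9)**2 = 81)
s*(a(-5) + r(2)*(-2)) = 81*(2 + 1*(-2)) = 81*(2 - 2) = 81*0 = 0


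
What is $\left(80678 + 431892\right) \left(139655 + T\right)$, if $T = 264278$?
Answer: $207043937810$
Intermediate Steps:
$\left(80678 + 431892\right) \left(139655 + T\right) = \left(80678 + 431892\right) \left(139655 + 264278\right) = 512570 \cdot 403933 = 207043937810$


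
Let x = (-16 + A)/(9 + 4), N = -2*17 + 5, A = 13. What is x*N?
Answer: 87/13 ≈ 6.6923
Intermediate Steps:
N = -29 (N = -34 + 5 = -29)
x = -3/13 (x = (-16 + 13)/(9 + 4) = -3/13 ≈ -0.23077)
x*N = -3/13*(-29) = 87/13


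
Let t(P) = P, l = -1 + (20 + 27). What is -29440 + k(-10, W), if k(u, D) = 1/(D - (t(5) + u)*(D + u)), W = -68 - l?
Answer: -21608961/734 ≈ -29440.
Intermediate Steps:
l = 46 (l = -1 + 47 = 46)
W = -114 (W = -68 - 1*46 = -68 - 46 = -114)
k(u, D) = 1/(D - (5 + u)*(D + u))
-29440 + k(-10, W) = -29440 - 1/((-10)² + 4*(-114) + 5*(-10) - 114*(-10)) = -29440 - 1/(100 - 456 - 50 + 1140) = -29440 - 1/734 = -21608961/734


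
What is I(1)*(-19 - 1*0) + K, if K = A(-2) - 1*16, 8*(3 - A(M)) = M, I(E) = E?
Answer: -127/4 ≈ -31.750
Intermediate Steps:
A(M) = 3 - M/8
K = -51/4 (K = (3 - ⅛*(-2)) - 1*16 = (3 + ¼) - 16 = 13/4 - 16 = -51/4 ≈ -12.750)
I(1)*(-19 - 1*0) + K = 1*(-19 - 1*0) - 51/4 = 1*(-19 + 0) - 51/4 = 1*(-19) - 51/4 = -19 - 51/4 = -127/4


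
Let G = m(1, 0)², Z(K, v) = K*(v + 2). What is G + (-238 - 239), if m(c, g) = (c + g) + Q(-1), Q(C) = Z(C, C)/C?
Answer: -473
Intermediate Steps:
Z(K, v) = K*(2 + v)
Q(C) = 2 + C (Q(C) = (C*(2 + C))/C = 2 + C)
m(c, g) = 1 + c + g (m(c, g) = (c + g) + (2 - 1) = (c + g) + 1 = 1 + c + g)
G = 4 (G = (1 + 1 + 0)² = 2² = 4)
G + (-238 - 239) = 4 + (-238 - 239) = 4 - 477 = -473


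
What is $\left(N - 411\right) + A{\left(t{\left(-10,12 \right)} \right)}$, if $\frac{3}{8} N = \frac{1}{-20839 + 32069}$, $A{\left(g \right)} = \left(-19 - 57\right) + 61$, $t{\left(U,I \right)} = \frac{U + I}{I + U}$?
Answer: $- \frac{7175966}{16845} \approx -426.0$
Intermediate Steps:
$t{\left(U,I \right)} = 1$ ($t{\left(U,I \right)} = \frac{I + U}{I + U} = 1$)
$A{\left(g \right)} = -15$ ($A{\left(g \right)} = -76 + 61 = -15$)
$N = \frac{4}{16845}$ ($N = \frac{8}{3 \left(-20839 + 32069\right)} = \frac{8}{3 \cdot 11230} = \frac{8}{3} \cdot \frac{1}{11230} = \frac{4}{16845} \approx 0.00023746$)
$\left(N - 411\right) + A{\left(t{\left(-10,12 \right)} \right)} = \left(\frac{4}{16845} - 411\right) - 15 = - \frac{6923291}{16845} - 15 = - \frac{7175966}{16845}$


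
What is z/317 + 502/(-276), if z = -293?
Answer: -120001/43746 ≈ -2.7431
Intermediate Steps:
z/317 + 502/(-276) = -293/317 + 502/(-276) = -293*1/317 + 502*(-1/276) = -293/317 - 251/138 = -120001/43746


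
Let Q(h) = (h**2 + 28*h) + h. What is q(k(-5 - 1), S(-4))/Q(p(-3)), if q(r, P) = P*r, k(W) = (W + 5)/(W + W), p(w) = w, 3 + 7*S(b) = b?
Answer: 1/936 ≈ 0.0010684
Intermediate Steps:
S(b) = -3/7 + b/7
k(W) = (5 + W)/(2*W) (k(W) = (5 + W)/((2*W)) = (5 + W)*(1/(2*W)) = (5 + W)/(2*W))
Q(h) = h**2 + 29*h
q(k(-5 - 1), S(-4))/Q(p(-3)) = ((-3/7 + (1/7)*(-4))*((5 + (-5 - 1))/(2*(-5 - 1))))/((-3*(29 - 3))) = ((-3/7 - 4/7)*((1/2)*(5 - 6)/(-6)))/((-3*26)) = -(-1)*(-1)/(2*6)/(-78) = -1*1/12*(-1/78) = -1/12*(-1/78) = 1/936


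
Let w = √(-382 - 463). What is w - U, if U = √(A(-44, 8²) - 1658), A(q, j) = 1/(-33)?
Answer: I*(-√1805595 + 429*√5)/33 ≈ -11.65*I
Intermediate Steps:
A(q, j) = -1/33
U = I*√1805595/33 (U = √(-1/33 - 1658) = √(-54715/33) = I*√1805595/33 ≈ 40.719*I)
w = 13*I*√5 (w = √(-845) = 13*I*√5 ≈ 29.069*I)
w - U = 13*I*√5 - I*√1805595/33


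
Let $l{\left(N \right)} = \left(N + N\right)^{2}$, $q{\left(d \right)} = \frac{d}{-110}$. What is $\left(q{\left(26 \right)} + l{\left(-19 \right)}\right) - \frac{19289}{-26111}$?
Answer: $\frac{2074457072}{1436105} \approx 1444.5$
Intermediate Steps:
$q{\left(d \right)} = - \frac{d}{110}$ ($q{\left(d \right)} = d \left(- \frac{1}{110}\right) = - \frac{d}{110}$)
$l{\left(N \right)} = 4 N^{2}$ ($l{\left(N \right)} = \left(2 N\right)^{2} = 4 N^{2}$)
$\left(q{\left(26 \right)} + l{\left(-19 \right)}\right) - \frac{19289}{-26111} = \left(\left(- \frac{1}{110}\right) 26 + 4 \left(-19\right)^{2}\right) - \frac{19289}{-26111} = \left(- \frac{13}{55} + 4 \cdot 361\right) - - \frac{19289}{26111} = \left(- \frac{13}{55} + 1444\right) + \frac{19289}{26111} = \frac{79407}{55} + \frac{19289}{26111} = \frac{2074457072}{1436105}$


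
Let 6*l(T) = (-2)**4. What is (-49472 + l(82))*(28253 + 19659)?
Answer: -7110524096/3 ≈ -2.3702e+9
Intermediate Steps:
l(T) = 8/3 (l(T) = (1/6)*(-2)**4 = (1/6)*16 = 8/3)
(-49472 + l(82))*(28253 + 19659) = (-49472 + 8/3)*(28253 + 19659) = -148408/3*47912 = -7110524096/3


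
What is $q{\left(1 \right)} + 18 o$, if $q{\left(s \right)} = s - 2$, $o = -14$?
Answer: $-253$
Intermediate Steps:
$q{\left(s \right)} = -2 + s$
$q{\left(1 \right)} + 18 o = \left(-2 + 1\right) + 18 \left(-14\right) = -1 - 252 = -253$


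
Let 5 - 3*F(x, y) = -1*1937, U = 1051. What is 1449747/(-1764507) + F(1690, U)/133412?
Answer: -96135711283/117703203942 ≈ -0.81676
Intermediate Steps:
F(x, y) = 1942/3 (F(x, y) = 5/3 - (-1)*1937/3 = 5/3 - ⅓*(-1937) = 5/3 + 1937/3 = 1942/3)
1449747/(-1764507) + F(1690, U)/133412 = 1449747/(-1764507) + (1942/3)/133412 = 1449747*(-1/1764507) + (1942/3)*(1/133412) = -483249/588169 + 971/200118 = -96135711283/117703203942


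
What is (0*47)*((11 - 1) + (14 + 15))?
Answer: 0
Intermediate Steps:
(0*47)*((11 - 1) + (14 + 15)) = 0*(10 + 29) = 0*39 = 0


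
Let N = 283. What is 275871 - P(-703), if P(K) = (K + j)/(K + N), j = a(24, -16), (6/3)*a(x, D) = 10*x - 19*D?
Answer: 115865389/420 ≈ 2.7587e+5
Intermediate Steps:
a(x, D) = 5*x - 19*D/2 (a(x, D) = (10*x - 19*D)/2 = (-19*D + 10*x)/2 = 5*x - 19*D/2)
j = 272 (j = 5*24 - 19/2*(-16) = 120 + 152 = 272)
P(K) = (272 + K)/(283 + K) (P(K) = (K + 272)/(K + 283) = (272 + K)/(283 + K))
275871 - P(-703) = 275871 - (272 - 703)/(283 - 703) = 275871 - (-431)/(-420) = 275871 - (-1)*(-431)/420 = 275871 - 1*431/420 = 275871 - 431/420 = 115865389/420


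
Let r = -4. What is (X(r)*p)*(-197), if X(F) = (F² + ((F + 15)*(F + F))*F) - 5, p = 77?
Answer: -5506347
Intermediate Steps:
X(F) = -5 + F² + 2*F²*(15 + F) (X(F) = (F² + ((15 + F)*(2*F))*F) - 5 = (F² + (2*F*(15 + F))*F) - 5 = (F² + 2*F²*(15 + F)) - 5 = -5 + F² + 2*F²*(15 + F))
(X(r)*p)*(-197) = ((-5 + 2*(-4)³ + 31*(-4)²)*77)*(-197) = ((-5 + 2*(-64) + 31*16)*77)*(-197) = ((-5 - 128 + 496)*77)*(-197) = (363*77)*(-197) = 27951*(-197) = -5506347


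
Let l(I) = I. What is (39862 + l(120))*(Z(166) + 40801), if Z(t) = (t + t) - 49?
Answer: 1642620488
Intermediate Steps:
Z(t) = -49 + 2*t (Z(t) = 2*t - 49 = -49 + 2*t)
(39862 + l(120))*(Z(166) + 40801) = (39862 + 120)*((-49 + 2*166) + 40801) = 39982*((-49 + 332) + 40801) = 39982*(283 + 40801) = 39982*41084 = 1642620488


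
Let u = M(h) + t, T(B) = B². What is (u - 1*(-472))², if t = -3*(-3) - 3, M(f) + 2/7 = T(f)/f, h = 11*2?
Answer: 12236004/49 ≈ 2.4971e+5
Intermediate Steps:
h = 22
M(f) = -2/7 + f (M(f) = -2/7 + f²/f = -2/7 + f)
t = 6 (t = 9 - 3 = 6)
u = 194/7 (u = (-2/7 + 22) + 6 = 152/7 + 6 = 194/7 ≈ 27.714)
(u - 1*(-472))² = (194/7 - 1*(-472))² = (194/7 + 472)² = (3498/7)² = 12236004/49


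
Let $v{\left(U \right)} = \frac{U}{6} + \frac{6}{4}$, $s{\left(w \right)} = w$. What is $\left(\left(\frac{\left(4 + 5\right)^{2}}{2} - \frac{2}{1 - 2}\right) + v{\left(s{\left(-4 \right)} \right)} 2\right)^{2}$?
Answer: $\frac{70225}{36} \approx 1950.7$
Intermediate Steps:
$v{\left(U \right)} = \frac{3}{2} + \frac{U}{6}$ ($v{\left(U \right)} = U \frac{1}{6} + 6 \cdot \frac{1}{4} = \frac{U}{6} + \frac{3}{2} = \frac{3}{2} + \frac{U}{6}$)
$\left(\left(\frac{\left(4 + 5\right)^{2}}{2} - \frac{2}{1 - 2}\right) + v{\left(s{\left(-4 \right)} \right)} 2\right)^{2} = \left(\left(\frac{\left(4 + 5\right)^{2}}{2} - \frac{2}{1 - 2}\right) + \left(\frac{3}{2} + \frac{1}{6} \left(-4\right)\right) 2\right)^{2} = \left(\left(9^{2} \cdot \frac{1}{2} - \frac{2}{1 - 2}\right) + \left(\frac{3}{2} - \frac{2}{3}\right) 2\right)^{2} = \left(\left(81 \cdot \frac{1}{2} - \frac{2}{-1}\right) + \frac{5}{6} \cdot 2\right)^{2} = \left(\left(\frac{81}{2} - -2\right) + \frac{5}{3}\right)^{2} = \left(\left(\frac{81}{2} + 2\right) + \frac{5}{3}\right)^{2} = \left(\frac{85}{2} + \frac{5}{3}\right)^{2} = \left(\frac{265}{6}\right)^{2} = \frac{70225}{36}$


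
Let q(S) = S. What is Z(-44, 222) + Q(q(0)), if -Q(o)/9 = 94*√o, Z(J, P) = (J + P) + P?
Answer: 400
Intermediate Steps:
Z(J, P) = J + 2*P
Q(o) = -846*√o
Z(-44, 222) + Q(q(0)) = (-44 + 2*222) - 846*√0 = (-44 + 444) - 846*0 = 400 + 0 = 400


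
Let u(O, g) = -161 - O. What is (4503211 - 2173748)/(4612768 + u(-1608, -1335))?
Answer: 2329463/4614215 ≈ 0.50484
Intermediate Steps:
(4503211 - 2173748)/(4612768 + u(-1608, -1335)) = (4503211 - 2173748)/(4612768 + (-161 - 1*(-1608))) = 2329463/(4612768 + (-161 + 1608)) = 2329463/(4612768 + 1447) = 2329463/4614215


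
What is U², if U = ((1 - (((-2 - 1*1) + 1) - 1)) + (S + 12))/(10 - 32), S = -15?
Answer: 1/484 ≈ 0.0020661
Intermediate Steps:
U = -1/22 (U = ((1 - (((-2 - 1*1) + 1) - 1)) + (-15 + 12))/(10 - 32) = ((1 - (((-2 - 1) + 1) - 1)) - 3)/(-22) = ((1 - ((-3 + 1) - 1)) - 3)*(-1/22) = ((1 - (-2 - 1)) - 3)*(-1/22) = ((1 - 1*(-3)) - 3)*(-1/22) = ((1 + 3) - 3)*(-1/22) = (4 - 3)*(-1/22) = 1*(-1/22) = -1/22 ≈ -0.045455)
U² = (-1/22)² = 1/484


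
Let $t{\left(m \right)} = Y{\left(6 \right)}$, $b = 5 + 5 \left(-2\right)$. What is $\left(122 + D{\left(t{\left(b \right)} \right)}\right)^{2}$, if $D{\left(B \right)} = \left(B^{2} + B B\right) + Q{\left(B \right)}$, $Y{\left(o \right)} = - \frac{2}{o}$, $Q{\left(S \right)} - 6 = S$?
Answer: $\frac{1324801}{81} \approx 16356.0$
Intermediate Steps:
$Q{\left(S \right)} = 6 + S$
$b = -5$ ($b = 5 - 10 = -5$)
$t{\left(m \right)} = - \frac{1}{3}$ ($t{\left(m \right)} = - \frac{2}{6} = \left(-2\right) \frac{1}{6} = - \frac{1}{3}$)
$D{\left(B \right)} = 6 + B + 2 B^{2}$ ($D{\left(B \right)} = \left(B^{2} + B B\right) + \left(6 + B\right) = \left(B^{2} + B^{2}\right) + \left(6 + B\right) = 2 B^{2} + \left(6 + B\right) = 6 + B + 2 B^{2}$)
$\left(122 + D{\left(t{\left(b \right)} \right)}\right)^{2} = \left(122 + \left(6 - \frac{1}{3} + 2 \left(- \frac{1}{3}\right)^{2}\right)\right)^{2} = \left(122 + \left(6 - \frac{1}{3} + 2 \cdot \frac{1}{9}\right)\right)^{2} = \left(122 + \left(6 - \frac{1}{3} + \frac{2}{9}\right)\right)^{2} = \left(122 + \frac{53}{9}\right)^{2} = \left(\frac{1151}{9}\right)^{2} = \frac{1324801}{81}$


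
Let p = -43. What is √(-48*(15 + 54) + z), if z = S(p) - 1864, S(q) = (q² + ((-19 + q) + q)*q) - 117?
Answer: 3*√119 ≈ 32.726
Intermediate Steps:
S(q) = -117 + q² + q*(-19 + 2*q) (S(q) = (q² + (-19 + 2*q)*q) - 117 = (q² + q*(-19 + 2*q)) - 117 = -117 + q² + q*(-19 + 2*q))
z = 4383 (z = (-117 - 19*(-43) + 3*(-43)²) - 1864 = (-117 + 817 + 3*1849) - 1864 = (-117 + 817 + 5547) - 1864 = 6247 - 1864 = 4383)
√(-48*(15 + 54) + z) = √(-48*(15 + 54) + 4383) = √(-48*69 + 4383) = √(-3312 + 4383) = √1071 = 3*√119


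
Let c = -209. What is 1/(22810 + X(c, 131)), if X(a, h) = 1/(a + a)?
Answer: 418/9534579 ≈ 4.3840e-5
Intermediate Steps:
X(a, h) = 1/(2*a)
1/(22810 + X(c, 131)) = 1/(22810 + (1/2)/(-209)) = 1/(22810 + (1/2)*(-1/209)) = 1/(22810 - 1/418) = 1/(9534579/418) = 418/9534579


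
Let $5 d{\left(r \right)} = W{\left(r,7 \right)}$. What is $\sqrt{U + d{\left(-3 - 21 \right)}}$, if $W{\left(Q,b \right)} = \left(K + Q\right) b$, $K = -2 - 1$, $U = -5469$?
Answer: $\frac{i \sqrt{137670}}{5} \approx 74.208 i$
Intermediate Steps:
$K = -3$
$W{\left(Q,b \right)} = b \left(-3 + Q\right)$ ($W{\left(Q,b \right)} = \left(-3 + Q\right) b = b \left(-3 + Q\right)$)
$d{\left(r \right)} = - \frac{21}{5} + \frac{7 r}{5}$ ($d{\left(r \right)} = \frac{7 \left(-3 + r\right)}{5} = \frac{-21 + 7 r}{5} = - \frac{21}{5} + \frac{7 r}{5}$)
$\sqrt{U + d{\left(-3 - 21 \right)}} = \sqrt{-5469 + \left(- \frac{21}{5} + \frac{7 \left(-3 - 21\right)}{5}\right)} = \sqrt{-5469 + \left(- \frac{21}{5} + \frac{7}{5} \left(-24\right)\right)} = \sqrt{-5469 - \frac{189}{5}} = \sqrt{- \frac{27534}{5}} = \frac{i \sqrt{137670}}{5}$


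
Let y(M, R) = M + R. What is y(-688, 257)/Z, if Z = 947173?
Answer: -431/947173 ≈ -0.00045504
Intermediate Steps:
y(-688, 257)/Z = (-688 + 257)/947173 = -431*1/947173 = -431/947173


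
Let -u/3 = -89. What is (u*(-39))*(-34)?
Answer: 354042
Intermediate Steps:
u = 267 (u = -3*(-89) = 267)
(u*(-39))*(-34) = (267*(-39))*(-34) = -10413*(-34) = 354042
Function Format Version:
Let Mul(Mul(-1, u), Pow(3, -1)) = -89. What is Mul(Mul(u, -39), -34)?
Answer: 354042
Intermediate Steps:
u = 267 (u = Mul(-3, -89) = 267)
Mul(Mul(u, -39), -34) = Mul(Mul(267, -39), -34) = Mul(-10413, -34) = 354042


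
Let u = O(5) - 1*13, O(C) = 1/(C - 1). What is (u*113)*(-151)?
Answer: 870213/4 ≈ 2.1755e+5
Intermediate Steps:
O(C) = 1/(-1 + C)
u = -51/4 (u = 1/(-1 + 5) - 1*13 = 1/4 - 13 = ¼ - 13 = -51/4 ≈ -12.750)
(u*113)*(-151) = -51/4*113*(-151) = -5763/4*(-151) = 870213/4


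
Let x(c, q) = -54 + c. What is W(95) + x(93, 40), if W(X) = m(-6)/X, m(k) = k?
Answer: 3699/95 ≈ 38.937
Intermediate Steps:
W(X) = -6/X
W(95) + x(93, 40) = -6/95 + (-54 + 93) = -6*1/95 + 39 = -6/95 + 39 = 3699/95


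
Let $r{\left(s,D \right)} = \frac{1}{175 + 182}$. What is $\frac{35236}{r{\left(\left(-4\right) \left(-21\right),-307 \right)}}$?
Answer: $12579252$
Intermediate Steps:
$r{\left(s,D \right)} = \frac{1}{357}$
$\frac{35236}{r{\left(\left(-4\right) \left(-21\right),-307 \right)}} = 35236 \frac{1}{\frac{1}{357}} = 35236 \cdot 357 = 12579252$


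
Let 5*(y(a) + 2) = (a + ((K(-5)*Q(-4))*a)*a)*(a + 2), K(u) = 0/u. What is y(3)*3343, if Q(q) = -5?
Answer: 3343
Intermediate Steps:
K(u) = 0
y(a) = -2 + a*(2 + a)/5 (y(a) = -2 + ((a + ((0*(-5))*a)*a)*(a + 2))/5 = -2 + ((a + (0*a)*a)*(2 + a))/5 = -2 + ((a + 0*a)*(2 + a))/5 = -2 + ((a + 0)*(2 + a))/5 = -2 + (a*(2 + a))/5 = -2 + a*(2 + a)/5)
y(3)*3343 = (-2 + (1/5)*3**2 + (2/5)*3)*3343 = (-2 + (1/5)*9 + 6/5)*3343 = (-2 + 9/5 + 6/5)*3343 = 1*3343 = 3343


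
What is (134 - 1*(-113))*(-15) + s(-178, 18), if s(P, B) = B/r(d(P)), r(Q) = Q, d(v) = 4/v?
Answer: -4506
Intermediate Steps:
s(P, B) = B*P/4 (s(P, B) = B/((4/P)) = B*(P/4) = B*P/4)
(134 - 1*(-113))*(-15) + s(-178, 18) = (134 - 1*(-113))*(-15) + (¼)*18*(-178) = (134 + 113)*(-15) - 801 = 247*(-15) - 801 = -3705 - 801 = -4506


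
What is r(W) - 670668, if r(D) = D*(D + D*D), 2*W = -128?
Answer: -928716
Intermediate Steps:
W = -64 (W = (1/2)*(-128) = -64)
r(D) = D*(D + D**2)
r(W) - 670668 = (-64)**2*(1 - 64) - 670668 = 4096*(-63) - 670668 = -258048 - 670668 = -928716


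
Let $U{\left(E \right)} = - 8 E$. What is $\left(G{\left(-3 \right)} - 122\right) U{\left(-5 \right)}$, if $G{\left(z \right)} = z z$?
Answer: $-4520$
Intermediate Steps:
$G{\left(z \right)} = z^{2}$
$\left(G{\left(-3 \right)} - 122\right) U{\left(-5 \right)} = \left(\left(-3\right)^{2} - 122\right) \left(\left(-8\right) \left(-5\right)\right) = \left(9 - 122\right) 40 = \left(-113\right) 40 = -4520$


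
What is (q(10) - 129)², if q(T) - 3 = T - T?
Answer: 15876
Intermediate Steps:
q(T) = 3 (q(T) = 3 + (T - T) = 3 + 0 = 3)
(q(10) - 129)² = (3 - 129)² = (-126)² = 15876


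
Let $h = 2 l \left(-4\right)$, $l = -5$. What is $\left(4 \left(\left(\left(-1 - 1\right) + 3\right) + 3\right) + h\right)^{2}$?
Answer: $3136$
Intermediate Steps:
$h = 40$ ($h = 2 \left(-5\right) \left(-4\right) = \left(-10\right) \left(-4\right) = 40$)
$\left(4 \left(\left(\left(-1 - 1\right) + 3\right) + 3\right) + h\right)^{2} = \left(4 \left(\left(\left(-1 - 1\right) + 3\right) + 3\right) + 40\right)^{2} = \left(4 \left(\left(-2 + 3\right) + 3\right) + 40\right)^{2} = \left(4 \left(1 + 3\right) + 40\right)^{2} = \left(4 \cdot 4 + 40\right)^{2} = \left(16 + 40\right)^{2} = 56^{2} = 3136$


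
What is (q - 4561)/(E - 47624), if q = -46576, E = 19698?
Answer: 51137/27926 ≈ 1.8312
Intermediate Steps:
(q - 4561)/(E - 47624) = (-46576 - 4561)/(19698 - 47624) = -51137/(-27926) = -51137*(-1/27926) = 51137/27926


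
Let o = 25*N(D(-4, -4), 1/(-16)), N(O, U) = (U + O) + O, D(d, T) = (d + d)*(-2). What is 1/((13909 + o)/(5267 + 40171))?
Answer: 727008/235319 ≈ 3.0895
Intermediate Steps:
D(d, T) = -4*d (D(d, T) = (2*d)*(-2) = -4*d)
N(O, U) = U + 2*O (N(O, U) = (O + U) + O = U + 2*O)
o = 12775/16 (o = 25*(1/(-16) + 2*(-4*(-4))) = 25*(-1/16 + 2*16) = 25*(-1/16 + 32) = 25*(511/16) = 12775/16 ≈ 798.44)
1/((13909 + o)/(5267 + 40171)) = 1/((13909 + 12775/16)/(5267 + 40171)) = 1/((235319/16)/45438) = 1/((235319/16)*(1/45438)) = 1/(235319/727008) = 727008/235319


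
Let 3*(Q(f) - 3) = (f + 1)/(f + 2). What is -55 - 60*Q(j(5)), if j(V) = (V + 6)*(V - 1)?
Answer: -5855/23 ≈ -254.57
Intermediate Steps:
j(V) = (-1 + V)*(6 + V) (j(V) = (6 + V)*(-1 + V) = (-1 + V)*(6 + V))
Q(f) = 3 + (1 + f)/(3*(2 + f)) (Q(f) = 3 + ((f + 1)/(f + 2))/3 = 3 + ((1 + f)/(2 + f))/3 = 3 + (1 + f)/(3*(2 + f)))
-55 - 60*Q(j(5)) = -55 - 20*(19 + 10*(-6 + 5² + 5*5))/(2 + (-6 + 5² + 5*5)) = -55 - 20*(19 + 10*(-6 + 25 + 25))/(2 + (-6 + 25 + 25)) = -55 - 20*(19 + 10*44)/(2 + 44) = -55 - 20*(19 + 440)/46 = -55 - 20*459/46 = -55 - 60*153/46 = -55 - 4590/23 = -5855/23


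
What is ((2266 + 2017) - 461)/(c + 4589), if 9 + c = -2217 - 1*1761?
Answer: 273/43 ≈ 6.3488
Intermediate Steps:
c = -3987 (c = -9 + (-2217 - 1*1761) = -9 + (-2217 - 1761) = -9 - 3978 = -3987)
((2266 + 2017) - 461)/(c + 4589) = ((2266 + 2017) - 461)/(-3987 + 4589) = (4283 - 461)/602 = 3822*(1/602) = 273/43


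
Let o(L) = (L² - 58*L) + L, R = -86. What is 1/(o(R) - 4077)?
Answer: 1/8221 ≈ 0.00012164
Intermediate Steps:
o(L) = L² - 57*L
1/(o(R) - 4077) = 1/(-86*(-57 - 86) - 4077) = 1/(-86*(-143) - 4077) = 1/(12298 - 4077) = 1/8221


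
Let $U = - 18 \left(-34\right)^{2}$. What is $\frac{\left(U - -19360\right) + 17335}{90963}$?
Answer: $\frac{15887}{90963} \approx 0.17465$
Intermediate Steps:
$U = -20808$ ($U = \left(-18\right) 1156 = -20808$)
$\frac{\left(U - -19360\right) + 17335}{90963} = \frac{\left(-20808 - -19360\right) + 17335}{90963} = \left(\left(-20808 + 19360\right) + 17335\right) \frac{1}{90963} = \left(-1448 + 17335\right) \frac{1}{90963} = 15887 \cdot \frac{1}{90963} = \frac{15887}{90963}$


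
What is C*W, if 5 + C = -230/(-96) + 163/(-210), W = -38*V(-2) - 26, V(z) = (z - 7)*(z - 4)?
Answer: 1966827/280 ≈ 7024.4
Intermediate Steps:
V(z) = (-7 + z)*(-4 + z)
W = -2078 (W = -38*(28 + (-2)² - 11*(-2)) - 26 = -38*(28 + 4 + 22) - 26 = -38*54 - 26 = -2052 - 26 = -2078)
C = -1893/560 (C = -5 + (-230/(-96) + 163/(-210)) = -5 + (-230*(-1/96) + 163*(-1/210)) = -5 + (115/48 - 163/210) = -5 + 907/560 = -1893/560 ≈ -3.3804)
C*W = -1893/560*(-2078) = 1966827/280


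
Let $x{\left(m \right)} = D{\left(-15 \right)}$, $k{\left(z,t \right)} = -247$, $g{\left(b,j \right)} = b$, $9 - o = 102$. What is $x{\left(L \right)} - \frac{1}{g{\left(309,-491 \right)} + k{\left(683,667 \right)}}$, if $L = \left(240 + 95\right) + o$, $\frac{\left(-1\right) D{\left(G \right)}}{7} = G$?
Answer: $\frac{6509}{62} \approx 104.98$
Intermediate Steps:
$o = -93$ ($o = 9 - 102 = -93$)
$D{\left(G \right)} = - 7 G$
$L = 242$ ($L = \left(240 + 95\right) - 93 = 335 - 93 = 242$)
$x{\left(m \right)} = 105$ ($x{\left(m \right)} = \left(-7\right) \left(-15\right) = 105$)
$x{\left(L \right)} - \frac{1}{g{\left(309,-491 \right)} + k{\left(683,667 \right)}} = 105 - \frac{1}{309 - 247} = 105 - \frac{1}{62} = \frac{6509}{62}$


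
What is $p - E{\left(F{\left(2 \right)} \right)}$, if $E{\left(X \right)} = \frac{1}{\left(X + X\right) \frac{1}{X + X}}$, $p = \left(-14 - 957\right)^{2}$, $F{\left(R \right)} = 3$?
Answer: $942840$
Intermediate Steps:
$p = 942841$ ($p = \left(-971\right)^{2} = 942841$)
$E{\left(X \right)} = 1$ ($E{\left(X \right)} = \frac{1}{2 X \frac{1}{2 X}} = 1^{-1} = 1$)
$p - E{\left(F{\left(2 \right)} \right)} = 942841 - 1 = 942840$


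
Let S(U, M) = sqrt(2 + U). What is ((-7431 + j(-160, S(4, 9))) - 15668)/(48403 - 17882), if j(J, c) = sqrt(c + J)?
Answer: -23099/30521 + I*sqrt(160 - sqrt(6))/30521 ≈ -0.75682 + 0.00041125*I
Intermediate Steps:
j(J, c) = sqrt(J + c)
((-7431 + j(-160, S(4, 9))) - 15668)/(48403 - 17882) = ((-7431 + sqrt(-160 + sqrt(2 + 4))) - 15668)/(48403 - 17882) = ((-7431 + sqrt(-160 + sqrt(6))) - 15668)/30521 = (-23099 + sqrt(-160 + sqrt(6)))*(1/30521) = -23099/30521 + sqrt(-160 + sqrt(6))/30521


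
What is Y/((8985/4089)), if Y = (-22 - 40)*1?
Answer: -84506/2995 ≈ -28.216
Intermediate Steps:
Y = -62 (Y = -62*1 = -62)
Y/((8985/4089)) = -62/(8985/4089) = -62/(8985*(1/4089)) = -62/2995/1363 = -62*1363/2995 = -84506/2995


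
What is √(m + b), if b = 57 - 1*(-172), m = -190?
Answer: √39 ≈ 6.2450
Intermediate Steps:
b = 229 (b = 57 + 172 = 229)
√(m + b) = √(-190 + 229) = √39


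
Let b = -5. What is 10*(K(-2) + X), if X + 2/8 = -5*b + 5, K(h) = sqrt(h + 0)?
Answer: 595/2 + 10*I*sqrt(2) ≈ 297.5 + 14.142*I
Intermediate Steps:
K(h) = sqrt(h)
X = 119/4 (X = -1/4 + (-5*(-5) + 5) = -1/4 + (25 + 5) = -1/4 + 30 = 119/4 ≈ 29.750)
10*(K(-2) + X) = 10*(sqrt(-2) + 119/4) = 10*(I*sqrt(2) + 119/4) = 10*(119/4 + I*sqrt(2)) = 595/2 + 10*I*sqrt(2)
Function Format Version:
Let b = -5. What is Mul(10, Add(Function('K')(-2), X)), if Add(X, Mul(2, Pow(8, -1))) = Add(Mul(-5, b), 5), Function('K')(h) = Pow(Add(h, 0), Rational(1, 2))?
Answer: Add(Rational(595, 2), Mul(10, I, Pow(2, Rational(1, 2)))) ≈ Add(297.50, Mul(14.142, I))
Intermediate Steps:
Function('K')(h) = Pow(h, Rational(1, 2))
X = Rational(119, 4) (X = Add(Rational(-1, 4), Add(Mul(-5, -5), 5)) = Add(Rational(-1, 4), Add(25, 5)) = Add(Rational(-1, 4), 30) = Rational(119, 4) ≈ 29.750)
Mul(10, Add(Function('K')(-2), X)) = Mul(10, Add(Pow(-2, Rational(1, 2)), Rational(119, 4))) = Mul(10, Add(Mul(I, Pow(2, Rational(1, 2))), Rational(119, 4))) = Mul(10, Add(Rational(119, 4), Mul(I, Pow(2, Rational(1, 2))))) = Add(Rational(595, 2), Mul(10, I, Pow(2, Rational(1, 2))))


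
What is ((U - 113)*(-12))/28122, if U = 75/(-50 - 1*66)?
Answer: 13183/271846 ≈ 0.048494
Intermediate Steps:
U = -75/116 (U = 75/(-50 - 66) = 75/(-116) = 75*(-1/116) = -75/116 ≈ -0.64655)
((U - 113)*(-12))/28122 = ((-75/116 - 113)*(-12))/28122 = -13183/116*(-12)*(1/28122) = (39549/29)*(1/28122) = 13183/271846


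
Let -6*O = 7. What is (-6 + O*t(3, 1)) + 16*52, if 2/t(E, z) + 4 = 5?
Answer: 2471/3 ≈ 823.67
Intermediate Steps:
O = -7/6 (O = -⅙*7 = -7/6 ≈ -1.1667)
t(E, z) = 2 (t(E, z) = 2/(-4 + 5) = 2/1 = 2*1 = 2)
(-6 + O*t(3, 1)) + 16*52 = (-6 - 7/6*2) + 16*52 = (-6 - 7/3) + 832 = -25/3 + 832 = 2471/3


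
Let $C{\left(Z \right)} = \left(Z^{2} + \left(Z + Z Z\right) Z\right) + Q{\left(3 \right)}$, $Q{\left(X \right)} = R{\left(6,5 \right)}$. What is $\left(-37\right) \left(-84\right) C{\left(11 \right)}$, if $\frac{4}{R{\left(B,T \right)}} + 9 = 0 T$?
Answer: $\frac{14662508}{3} \approx 4.8875 \cdot 10^{6}$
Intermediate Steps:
$R{\left(B,T \right)} = - \frac{4}{9}$ ($R{\left(B,T \right)} = \frac{4}{-9 + 0 T} = \frac{4}{-9 + 0} = \frac{4}{-9} = 4 \left(- \frac{1}{9}\right) = - \frac{4}{9}$)
$Q{\left(X \right)} = - \frac{4}{9}$
$C{\left(Z \right)} = - \frac{4}{9} + Z^{2} + Z \left(Z + Z^{2}\right)$ ($C{\left(Z \right)} = \left(Z^{2} + \left(Z + Z Z\right) Z\right) - \frac{4}{9} = \left(Z^{2} + \left(Z + Z^{2}\right) Z\right) - \frac{4}{9} = \left(Z^{2} + Z \left(Z + Z^{2}\right)\right) - \frac{4}{9} = - \frac{4}{9} + Z^{2} + Z \left(Z + Z^{2}\right)$)
$\left(-37\right) \left(-84\right) C{\left(11 \right)} = \left(-37\right) \left(-84\right) \left(- \frac{4}{9} + 11^{3} + 2 \cdot 11^{2}\right) = 3108 \left(- \frac{4}{9} + 1331 + 2 \cdot 121\right) = 3108 \left(- \frac{4}{9} + 1331 + 242\right) = 3108 \cdot \frac{14153}{9} = \frac{14662508}{3}$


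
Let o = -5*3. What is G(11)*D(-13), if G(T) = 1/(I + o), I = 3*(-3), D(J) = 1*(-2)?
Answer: 1/12 ≈ 0.083333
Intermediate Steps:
o = -15
D(J) = -2
I = -9
G(T) = -1/24 (G(T) = 1/(-9 - 15) = 1/(-24) = -1/24)
G(11)*D(-13) = -1/24*(-2) = 1/12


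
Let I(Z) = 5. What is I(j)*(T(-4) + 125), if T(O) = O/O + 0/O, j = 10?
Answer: 630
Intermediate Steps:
T(O) = 1 (T(O) = 1 + 0 = 1)
I(j)*(T(-4) + 125) = 5*(1 + 125) = 5*126 = 630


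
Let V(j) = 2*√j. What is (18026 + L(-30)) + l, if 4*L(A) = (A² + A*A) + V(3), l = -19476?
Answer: -1000 + √3/2 ≈ -999.13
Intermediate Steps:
L(A) = √3/2 + A²/2 (L(A) = ((A² + A*A) + 2*√3)/4 = ((A² + A²) + 2*√3)/4 = (2*A² + 2*√3)/4 = (2*√3 + 2*A²)/4 = √3/2 + A²/2)
(18026 + L(-30)) + l = (18026 + (√3/2 + (½)*(-30)²)) - 19476 = (18026 + (√3/2 + (½)*900)) - 19476 = (18026 + (√3/2 + 450)) - 19476 = (18026 + (450 + √3/2)) - 19476 = (18476 + √3/2) - 19476 = -1000 + √3/2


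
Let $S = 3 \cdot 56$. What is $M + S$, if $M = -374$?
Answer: $-206$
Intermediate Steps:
$S = 168$
$M + S = -374 + 168 = -206$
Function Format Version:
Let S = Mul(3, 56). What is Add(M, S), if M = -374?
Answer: -206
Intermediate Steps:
S = 168
Add(M, S) = Add(-374, 168) = -206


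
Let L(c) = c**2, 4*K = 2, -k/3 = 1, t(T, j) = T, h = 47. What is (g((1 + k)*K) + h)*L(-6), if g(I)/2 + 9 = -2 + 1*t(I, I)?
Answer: 828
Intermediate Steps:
k = -3 (k = -3*1 = -3)
K = 1/2 (K = (1/4)*2 = 1/2 ≈ 0.50000)
g(I) = -22 + 2*I (g(I) = -18 + 2*(-2 + 1*I) = -18 + 2*(-2 + I) = -18 + (-4 + 2*I) = -22 + 2*I)
(g((1 + k)*K) + h)*L(-6) = ((-22 + 2*((1 - 3)*(1/2))) + 47)*(-6)**2 = ((-22 + 2*(-2*1/2)) + 47)*36 = ((-22 + 2*(-1)) + 47)*36 = ((-22 - 2) + 47)*36 = (-24 + 47)*36 = 23*36 = 828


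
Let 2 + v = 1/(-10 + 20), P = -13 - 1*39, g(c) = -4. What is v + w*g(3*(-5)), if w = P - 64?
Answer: 4621/10 ≈ 462.10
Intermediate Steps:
P = -52 (P = -13 - 39 = -52)
v = -19/10 (v = -2 + 1/(-10 + 20) = -2 + 1/10 = -19/10 ≈ -1.9000)
w = -116 (w = -52 - 64 = -116)
v + w*g(3*(-5)) = -19/10 - 116*(-4) = -19/10 + 464 = 4621/10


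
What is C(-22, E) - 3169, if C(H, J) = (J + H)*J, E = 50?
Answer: -1769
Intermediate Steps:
C(H, J) = J*(H + J) (C(H, J) = (H + J)*J = J*(H + J))
C(-22, E) - 3169 = 50*(-22 + 50) - 3169 = 50*28 - 3169 = 1400 - 3169 = -1769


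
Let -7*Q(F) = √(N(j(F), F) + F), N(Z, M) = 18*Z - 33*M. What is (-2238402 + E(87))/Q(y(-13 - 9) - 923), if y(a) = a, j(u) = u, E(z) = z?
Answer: 149221*√30/6 ≈ 1.3622e+5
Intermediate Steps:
N(Z, M) = -33*M + 18*Z
Q(F) = -√14*√(-F)/7 (Q(F) = -√((-33*F + 18*F) + F)/7 = -√(-15*F + F)/7 = -√14*√(-F)/7)
(-2238402 + E(87))/Q(y(-13 - 9) - 923) = (-2238402 + 87)/((-√14*√(-((-13 - 9) - 923))/7)) = -2238315*(-√30/90) = -(-149221)*√30/6 = 149221*√30/6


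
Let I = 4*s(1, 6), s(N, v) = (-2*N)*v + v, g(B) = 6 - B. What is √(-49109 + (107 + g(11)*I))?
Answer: I*√48882 ≈ 221.09*I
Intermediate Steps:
s(N, v) = v - 2*N*v (s(N, v) = -2*N*v + v = v - 2*N*v)
I = -24 (I = 4*(6*(1 - 2*1)) = 4*(6*(1 - 2)) = 4*(6*(-1)) = 4*(-6) = -24)
√(-49109 + (107 + g(11)*I)) = √(-49109 + (107 + (6 - 1*11)*(-24))) = √(-49109 + (107 + (6 - 11)*(-24))) = √(-49109 + (107 - 5*(-24))) = √(-49109 + (107 + 120)) = √(-49109 + 227) = √(-48882) = I*√48882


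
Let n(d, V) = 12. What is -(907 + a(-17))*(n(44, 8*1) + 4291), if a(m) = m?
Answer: -3829670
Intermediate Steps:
-(907 + a(-17))*(n(44, 8*1) + 4291) = -(907 - 17)*(12 + 4291) = -890*4303 = -1*3829670 = -3829670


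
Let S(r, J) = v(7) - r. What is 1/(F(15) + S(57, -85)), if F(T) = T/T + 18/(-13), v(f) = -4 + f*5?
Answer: -13/343 ≈ -0.037901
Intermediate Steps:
v(f) = -4 + 5*f
S(r, J) = 31 - r (S(r, J) = (-4 + 5*7) - r = (-4 + 35) - r = 31 - r)
F(T) = -5/13 (F(T) = 1 + 18*(-1/13) = 1 - 18/13 = -5/13)
1/(F(15) + S(57, -85)) = 1/(-5/13 + (31 - 1*57)) = 1/(-5/13 + (31 - 57)) = 1/(-5/13 - 26) = 1/(-343/13) = -13/343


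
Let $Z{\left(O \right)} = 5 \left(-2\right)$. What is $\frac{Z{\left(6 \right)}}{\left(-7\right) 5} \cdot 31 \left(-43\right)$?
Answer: $- \frac{2666}{7} \approx -380.86$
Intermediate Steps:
$Z{\left(O \right)} = -10$
$\frac{Z{\left(6 \right)}}{\left(-7\right) 5} \cdot 31 \left(-43\right) = - \frac{10}{\left(-7\right) 5} \cdot 31 \left(-43\right) = - \frac{10}{-35} \cdot 31 \left(-43\right) = \left(-10\right) \left(- \frac{1}{35}\right) 31 \left(-43\right) = \frac{2}{7} \cdot 31 \left(-43\right) = \frac{62}{7} \left(-43\right) = - \frac{2666}{7}$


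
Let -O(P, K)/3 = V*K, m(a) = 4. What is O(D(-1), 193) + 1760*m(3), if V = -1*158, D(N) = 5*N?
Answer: 98522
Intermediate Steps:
V = -158
O(P, K) = 474*K (O(P, K) = -(-474)*K = 474*K)
O(D(-1), 193) + 1760*m(3) = 474*193 + 1760*4 = 91482 + 7040 = 98522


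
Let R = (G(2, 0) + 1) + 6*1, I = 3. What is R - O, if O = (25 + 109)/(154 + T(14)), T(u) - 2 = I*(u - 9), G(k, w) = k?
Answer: 1405/171 ≈ 8.2164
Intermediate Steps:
T(u) = -25 + 3*u (T(u) = 2 + 3*(u - 9) = 2 + 3*(-9 + u) = 2 + (-27 + 3*u) = -25 + 3*u)
R = 9 (R = (2 + 1) + 6*1 = 3 + 6 = 9)
O = 134/171 (O = (25 + 109)/(154 + (-25 + 3*14)) = 134/(154 + (-25 + 42)) = 134/(154 + 17) = 134/171 ≈ 0.78363)
R - O = 9 - 1*134/171 = 9 - 134/171 = 1405/171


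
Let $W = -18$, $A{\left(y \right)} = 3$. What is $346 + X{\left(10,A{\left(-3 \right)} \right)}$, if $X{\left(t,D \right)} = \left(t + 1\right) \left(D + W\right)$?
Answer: $181$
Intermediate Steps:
$X{\left(t,D \right)} = \left(1 + t\right) \left(-18 + D\right)$ ($X{\left(t,D \right)} = \left(t + 1\right) \left(D - 18\right) = \left(1 + t\right) \left(-18 + D\right)$)
$346 + X{\left(10,A{\left(-3 \right)} \right)} = 346 + \left(-18 + 3 - 180 + 3 \cdot 10\right) = 346 + \left(-18 + 3 - 180 + 30\right) = 346 - 165 = 181$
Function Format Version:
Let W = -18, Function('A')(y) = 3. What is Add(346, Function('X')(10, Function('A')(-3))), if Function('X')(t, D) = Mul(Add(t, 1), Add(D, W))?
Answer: 181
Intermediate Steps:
Function('X')(t, D) = Mul(Add(1, t), Add(-18, D)) (Function('X')(t, D) = Mul(Add(t, 1), Add(D, -18)) = Mul(Add(1, t), Add(-18, D)))
Add(346, Function('X')(10, Function('A')(-3))) = Add(346, Add(-18, 3, Mul(-18, 10), Mul(3, 10))) = Add(346, Add(-18, 3, -180, 30)) = Add(346, -165) = 181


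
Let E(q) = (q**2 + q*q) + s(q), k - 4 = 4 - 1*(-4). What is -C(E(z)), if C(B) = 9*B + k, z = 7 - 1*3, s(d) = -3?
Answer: -273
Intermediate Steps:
k = 12 (k = 4 + (4 - 1*(-4)) = 4 + (4 + 4) = 4 + 8 = 12)
z = 4 (z = 7 - 3 = 4)
E(q) = -3 + 2*q**2 (E(q) = (q**2 + q*q) - 3 = (q**2 + q**2) - 3 = 2*q**2 - 3 = -3 + 2*q**2)
C(B) = 12 + 9*B (C(B) = 9*B + 12 = 12 + 9*B)
-C(E(z)) = -(12 + 9*(-3 + 2*4**2)) = -(12 + 9*(-3 + 2*16)) = -(12 + 9*(-3 + 32)) = -(12 + 9*29) = -(12 + 261) = -1*273 = -273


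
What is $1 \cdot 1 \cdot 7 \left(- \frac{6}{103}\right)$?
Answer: $- \frac{42}{103} \approx -0.40777$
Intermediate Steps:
$1 \cdot 1 \cdot 7 \left(- \frac{6}{103}\right) = 1 \cdot 7 \left(\left(-6\right) \frac{1}{103}\right) = 7 \left(- \frac{6}{103}\right) = - \frac{42}{103}$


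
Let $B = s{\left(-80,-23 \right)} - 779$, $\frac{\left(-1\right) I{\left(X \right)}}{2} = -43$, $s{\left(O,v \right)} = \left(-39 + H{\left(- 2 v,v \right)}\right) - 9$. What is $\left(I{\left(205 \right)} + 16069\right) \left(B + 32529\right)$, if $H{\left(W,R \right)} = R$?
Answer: $511774245$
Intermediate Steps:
$s{\left(O,v \right)} = -48 + v$ ($s{\left(O,v \right)} = \left(-39 + v\right) - 9 = -48 + v$)
$I{\left(X \right)} = 86$ ($I{\left(X \right)} = \left(-2\right) \left(-43\right) = 86$)
$B = -850$ ($B = \left(-48 - 23\right) - 779 = -71 - 779 = -850$)
$\left(I{\left(205 \right)} + 16069\right) \left(B + 32529\right) = \left(86 + 16069\right) \left(-850 + 32529\right) = 16155 \cdot 31679 = 511774245$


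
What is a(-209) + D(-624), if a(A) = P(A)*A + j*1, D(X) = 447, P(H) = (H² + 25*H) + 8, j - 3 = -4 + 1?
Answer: -8038529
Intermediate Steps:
j = 0 (j = 3 + (-4 + 1) = 3 - 3 = 0)
P(H) = 8 + H² + 25*H
a(A) = A*(8 + A² + 25*A) (a(A) = (8 + A² + 25*A)*A + 0*1 = A*(8 + A² + 25*A) + 0 = A*(8 + A² + 25*A))
a(-209) + D(-624) = -209*(8 + (-209)² + 25*(-209)) + 447 = -209*(8 + 43681 - 5225) + 447 = -209*38464 + 447 = -8038976 + 447 = -8038529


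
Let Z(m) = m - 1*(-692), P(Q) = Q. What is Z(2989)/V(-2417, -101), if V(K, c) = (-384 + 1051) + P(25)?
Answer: 3681/692 ≈ 5.3194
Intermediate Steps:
Z(m) = 692 + m (Z(m) = m + 692 = 692 + m)
V(K, c) = 692 (V(K, c) = (-384 + 1051) + 25 = 667 + 25 = 692)
Z(2989)/V(-2417, -101) = (692 + 2989)/692 = 3681*(1/692) = 3681/692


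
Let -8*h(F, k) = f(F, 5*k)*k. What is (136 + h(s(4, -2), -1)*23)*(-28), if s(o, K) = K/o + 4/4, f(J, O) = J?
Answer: -15393/4 ≈ -3848.3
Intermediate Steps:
s(o, K) = 1 + K/o (s(o, K) = K/o + 4*(¼) = K/o + 1 = 1 + K/o)
h(F, k) = -F*k/8
(136 + h(s(4, -2), -1)*23)*(-28) = (136 - ⅛*(-2 + 4)/4*(-1)*23)*(-28) = (136 - ⅛*(¼)*2*(-1)*23)*(-28) = (136 - ⅛*½*(-1)*23)*(-28) = (136 + (1/16)*23)*(-28) = (136 + 23/16)*(-28) = (2199/16)*(-28) = -15393/4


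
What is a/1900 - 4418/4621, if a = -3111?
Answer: -22770131/8779900 ≈ -2.5934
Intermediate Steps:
a/1900 - 4418/4621 = -3111/1900 - 4418/4621 = -22770131/8779900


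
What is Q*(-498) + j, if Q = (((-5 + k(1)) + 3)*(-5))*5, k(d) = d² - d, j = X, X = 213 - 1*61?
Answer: -24748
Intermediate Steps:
X = 152 (X = 213 - 61 = 152)
j = 152
Q = 50 (Q = (((-5 + 1*(-1 + 1)) + 3)*(-5))*5 = (((-5 + 1*0) + 3)*(-5))*5 = (((-5 + 0) + 3)*(-5))*5 = ((-5 + 3)*(-5))*5 = -2*(-5)*5 = 10*5 = 50)
Q*(-498) + j = 50*(-498) + 152 = -24900 + 152 = -24748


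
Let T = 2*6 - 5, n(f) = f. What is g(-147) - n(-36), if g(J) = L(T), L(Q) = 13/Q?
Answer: 265/7 ≈ 37.857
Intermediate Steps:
T = 7 (T = 12 - 5 = 7)
g(J) = 13/7
g(-147) - n(-36) = 13/7 - 1*(-36) = 13/7 + 36 = 265/7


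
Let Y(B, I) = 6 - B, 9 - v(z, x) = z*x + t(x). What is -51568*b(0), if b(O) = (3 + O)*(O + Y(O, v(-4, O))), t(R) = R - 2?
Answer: -928224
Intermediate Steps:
t(R) = -2 + R
v(z, x) = 11 - x - x*z (v(z, x) = 9 - (z*x + (-2 + x)) = 9 - (x*z + (-2 + x)) = 9 - (-2 + x + x*z) = 9 + (2 - x - x*z) = 11 - x - x*z)
b(O) = 18 + 6*O (b(O) = (3 + O)*(O + (6 - O)) = (3 + O)*6 = 18 + 6*O)
-51568*b(0) = -51568*(18 + 6*0) = -51568*(18 + 0) = -51568*18 = -928224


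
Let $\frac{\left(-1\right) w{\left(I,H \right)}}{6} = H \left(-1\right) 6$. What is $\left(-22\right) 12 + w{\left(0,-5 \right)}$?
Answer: $-444$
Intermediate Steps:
$w{\left(I,H \right)} = 36 H$ ($w{\left(I,H \right)} = - 6 H \left(-1\right) 6 = - 6 - H 6 = - 6 \left(- 6 H\right) = 36 H$)
$\left(-22\right) 12 + w{\left(0,-5 \right)} = \left(-22\right) 12 + 36 \left(-5\right) = -264 - 180 = -444$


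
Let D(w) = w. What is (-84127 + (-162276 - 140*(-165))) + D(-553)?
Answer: -223856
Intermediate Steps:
(-84127 + (-162276 - 140*(-165))) + D(-553) = (-84127 + (-162276 - 140*(-165))) - 553 = (-84127 + (-162276 - 1*(-23100))) - 553 = (-84127 + (-162276 + 23100)) - 553 = (-84127 - 139176) - 553 = -223303 - 553 = -223856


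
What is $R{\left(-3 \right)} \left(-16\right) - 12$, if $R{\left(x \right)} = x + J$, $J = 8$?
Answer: $-92$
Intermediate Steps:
$R{\left(x \right)} = 8 + x$ ($R{\left(x \right)} = x + 8 = 8 + x$)
$R{\left(-3 \right)} \left(-16\right) - 12 = \left(8 - 3\right) \left(-16\right) - 12 = 5 \left(-16\right) - 12 = -80 - 12 = -92$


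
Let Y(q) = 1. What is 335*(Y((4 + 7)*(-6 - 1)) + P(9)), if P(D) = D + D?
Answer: 6365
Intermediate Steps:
P(D) = 2*D
335*(Y((4 + 7)*(-6 - 1)) + P(9)) = 335*(1 + 2*9) = 335*(1 + 18) = 335*19 = 6365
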